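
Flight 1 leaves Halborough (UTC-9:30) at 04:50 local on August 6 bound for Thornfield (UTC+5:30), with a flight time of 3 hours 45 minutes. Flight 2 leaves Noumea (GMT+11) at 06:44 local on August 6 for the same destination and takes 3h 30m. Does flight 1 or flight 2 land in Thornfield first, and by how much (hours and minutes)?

Flight 1 in UTC: 04:50 + 9:30 = 14:20 on Aug 6.
+3 hours 45 minutes → arrive 18:05 UTC on Aug 6.
Flight 2 in UTC: 06:44 − 11:00 = 19:44 on Aug 5.
+3 hours and 30 minutes → arrive 23:14 UTC on Aug 5.
Flight 2 lands earlier by 18 hours 51 minutes.

the second, by 18 hours 51 minutes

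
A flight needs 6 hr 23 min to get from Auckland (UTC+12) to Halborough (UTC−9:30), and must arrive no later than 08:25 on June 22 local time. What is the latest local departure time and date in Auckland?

23:32 on Jun 22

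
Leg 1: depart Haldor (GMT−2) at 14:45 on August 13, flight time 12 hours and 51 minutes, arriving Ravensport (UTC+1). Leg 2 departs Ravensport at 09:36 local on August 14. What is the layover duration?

Convert departure to UTC: 14:45 + 2:00 = 16:45 UTC on Aug 13.
Add 12 hours 51 minutes flight time → 05:36 UTC (Aug 14).
Ravensport is UTC+1:00, so local arrival = 05:36 + 1:00 = 06:36 on Aug 14.
Layover = 09:36 − 06:36 = 3 hours.

3 hours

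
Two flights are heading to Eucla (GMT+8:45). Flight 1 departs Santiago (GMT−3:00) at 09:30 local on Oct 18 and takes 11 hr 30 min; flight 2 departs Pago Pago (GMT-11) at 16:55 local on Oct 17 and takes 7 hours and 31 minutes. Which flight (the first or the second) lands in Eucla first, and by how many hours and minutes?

Flight 1 in UTC: 09:30 + 3:00 = 12:30 on Oct 18.
+11 hours 30 minutes → arrive 00:00 UTC on Oct 19.
Flight 2 in UTC: 16:55 + 11:00 = 03:55 on Oct 18.
+7 hours and 31 minutes → arrive 11:26 UTC on Oct 18.
Flight 2 lands earlier by 12 hours 34 minutes.

the second, by 12 hours 34 minutes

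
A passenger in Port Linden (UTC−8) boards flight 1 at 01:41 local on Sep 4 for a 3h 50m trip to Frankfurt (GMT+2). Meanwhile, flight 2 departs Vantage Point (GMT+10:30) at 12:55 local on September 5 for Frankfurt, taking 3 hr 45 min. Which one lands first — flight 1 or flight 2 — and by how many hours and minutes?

the first, by 16 hours 39 minutes

Flight 1 in UTC: 01:41 + 8:00 = 09:41 on Sep 4.
+3 hours 50 minutes → arrive 13:31 UTC on Sep 4.
Flight 2 in UTC: 12:55 − 10:30 = 02:25 on Sep 5.
+3 hours and 45 minutes → arrive 06:10 UTC on Sep 5.
Flight 1 lands earlier by 16 hours 39 minutes.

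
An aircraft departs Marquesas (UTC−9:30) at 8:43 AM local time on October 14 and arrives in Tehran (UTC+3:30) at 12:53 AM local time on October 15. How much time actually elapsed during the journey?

Departure in UTC: 8:43 AM + 9:30 = 6:13 PM on Oct 14.
Arrival in UTC: 12:53 AM − 3:30 = 9:23 PM on Oct 14.
Elapsed = 9:23 PM − 6:13 PM = 3 hours 10 minutes.

3 hours 10 minutes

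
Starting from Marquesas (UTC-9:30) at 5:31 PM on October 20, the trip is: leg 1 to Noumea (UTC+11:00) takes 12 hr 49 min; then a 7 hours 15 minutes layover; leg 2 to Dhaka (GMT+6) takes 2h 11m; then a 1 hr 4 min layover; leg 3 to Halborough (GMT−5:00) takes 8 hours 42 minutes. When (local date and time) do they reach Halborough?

6:02 AM on Oct 22

Convert departure to UTC: 5:31 PM + 9:30 = 3:01 AM UTC on Oct 21.
Add 12 hours 49 minutes leg 1 → 3:50 PM UTC.
Add 7 hours and 15 minutes layover in Noumea → 11:05 PM UTC.
Add 2 hours and 11 minutes leg 2 → 1:16 AM UTC (Oct 22).
Add 1 hour 4 minutes layover in Dhaka → 2:20 AM UTC.
Add 8 hours and 42 minutes leg 3 → 11:02 AM UTC.
Halborough is UTC−5:00, so local arrival = 11:02 AM − 5:00 = 6:02 AM on Oct 22.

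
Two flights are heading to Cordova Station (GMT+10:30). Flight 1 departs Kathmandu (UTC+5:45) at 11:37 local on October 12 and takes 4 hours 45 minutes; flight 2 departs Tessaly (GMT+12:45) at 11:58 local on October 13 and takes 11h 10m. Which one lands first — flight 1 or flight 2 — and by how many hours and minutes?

Flight 1 in UTC: 11:37 − 5:45 = 05:52 on Oct 12.
+4 hours 45 minutes → arrive 10:37 UTC on Oct 12.
Flight 2 in UTC: 11:58 − 12:45 = 23:13 on Oct 12.
+11 hours 10 minutes → arrive 10:23 UTC on Oct 13.
Flight 1 lands earlier by 23 hours 46 minutes.

the first, by 23 hours 46 minutes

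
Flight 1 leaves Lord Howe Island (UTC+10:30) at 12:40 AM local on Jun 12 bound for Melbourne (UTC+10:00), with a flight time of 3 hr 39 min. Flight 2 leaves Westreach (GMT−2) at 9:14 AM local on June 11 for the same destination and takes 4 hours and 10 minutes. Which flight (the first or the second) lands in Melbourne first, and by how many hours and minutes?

the second, by 2 hours 25 minutes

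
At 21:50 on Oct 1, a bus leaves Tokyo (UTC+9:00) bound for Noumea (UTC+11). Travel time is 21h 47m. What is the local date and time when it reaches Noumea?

Convert departure to UTC: 21:50 − 9:00 = 12:50 UTC on Oct 1.
Add 21 hours 47 minutes travel time → 10:37 UTC (Oct 2).
Noumea is UTC+11:00, so local arrival = 10:37 + 11:00 = 21:37 on Oct 2.

21:37 on October 2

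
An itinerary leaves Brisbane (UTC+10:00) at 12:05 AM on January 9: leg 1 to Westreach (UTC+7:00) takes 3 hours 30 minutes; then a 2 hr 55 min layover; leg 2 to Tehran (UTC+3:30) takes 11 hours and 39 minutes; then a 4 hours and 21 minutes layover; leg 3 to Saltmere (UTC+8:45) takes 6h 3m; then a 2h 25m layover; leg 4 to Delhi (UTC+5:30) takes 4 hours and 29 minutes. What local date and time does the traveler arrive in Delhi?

6:57 AM on Jan 10

Convert departure to UTC: 12:05 AM − 10:00 = 2:05 PM UTC on Jan 8.
Add 3 hours and 30 minutes leg 1 → 5:35 PM UTC.
Add 2 hours 55 minutes layover in Westreach → 8:30 PM UTC.
Add 11 hours 39 minutes leg 2 → 8:09 AM UTC (Jan 9).
Add 4 hours 21 minutes layover in Tehran → 12:30 PM UTC.
Add 6 hours and 3 minutes leg 3 → 6:33 PM UTC.
Add 2 hours 25 minutes layover in Saltmere → 8:58 PM UTC.
Add 4 hours and 29 minutes leg 4 → 1:27 AM UTC (Jan 10).
Delhi is UTC+5:30, so local arrival = 1:27 AM + 5:30 = 6:57 AM on Jan 10.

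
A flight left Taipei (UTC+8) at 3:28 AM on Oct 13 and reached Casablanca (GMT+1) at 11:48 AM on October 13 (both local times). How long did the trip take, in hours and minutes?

Departure in UTC: 3:28 AM − 8:00 = 7:28 PM on Oct 12.
Arrival in UTC: 11:48 AM − 1:00 = 10:48 AM on Oct 13.
Elapsed = 10:48 AM − 7:28 PM (+1 day) = 15 hours 20 minutes.

15 hours 20 minutes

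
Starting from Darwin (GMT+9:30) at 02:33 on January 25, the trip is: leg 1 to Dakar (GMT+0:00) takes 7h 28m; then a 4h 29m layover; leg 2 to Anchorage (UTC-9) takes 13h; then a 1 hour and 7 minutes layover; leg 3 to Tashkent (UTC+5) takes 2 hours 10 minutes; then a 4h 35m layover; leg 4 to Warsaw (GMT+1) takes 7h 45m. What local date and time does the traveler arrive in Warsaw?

10:37 on January 26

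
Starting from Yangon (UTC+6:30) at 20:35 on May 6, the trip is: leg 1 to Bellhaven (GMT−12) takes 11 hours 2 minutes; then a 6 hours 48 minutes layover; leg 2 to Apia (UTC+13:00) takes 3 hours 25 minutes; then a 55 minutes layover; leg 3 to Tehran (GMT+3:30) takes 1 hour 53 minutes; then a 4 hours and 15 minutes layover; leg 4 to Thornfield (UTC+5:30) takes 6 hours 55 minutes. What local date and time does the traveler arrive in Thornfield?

06:48 on May 8

Convert departure to UTC: 20:35 − 6:30 = 14:05 UTC on May 6.
Add 11 hours and 2 minutes leg 1 → 01:07 UTC (May 7).
Add 6 hours and 48 minutes layover in Bellhaven → 07:55 UTC.
Add 3 hours 25 minutes leg 2 → 11:20 UTC.
Add 55 minutes layover in Apia → 12:15 UTC.
Add 1 hour 53 minutes leg 3 → 14:08 UTC.
Add 4 hours and 15 minutes layover in Tehran → 18:23 UTC.
Add 6 hours and 55 minutes leg 4 → 01:18 UTC (May 8).
Thornfield is UTC+5:30, so local arrival = 01:18 + 5:30 = 06:48 on May 8.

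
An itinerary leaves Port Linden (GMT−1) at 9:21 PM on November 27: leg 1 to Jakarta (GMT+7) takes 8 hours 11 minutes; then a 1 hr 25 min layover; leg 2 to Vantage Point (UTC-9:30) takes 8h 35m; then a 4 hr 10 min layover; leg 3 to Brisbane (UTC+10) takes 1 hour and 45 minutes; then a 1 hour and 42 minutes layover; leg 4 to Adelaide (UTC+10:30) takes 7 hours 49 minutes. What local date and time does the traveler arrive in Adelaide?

Convert departure to UTC: 9:21 PM + 1:00 = 10:21 PM UTC on Nov 27.
Add 8 hours and 11 minutes leg 1 → 6:32 AM UTC (Nov 28).
Add 1 hour 25 minutes layover in Jakarta → 7:57 AM UTC.
Add 8 hours and 35 minutes leg 2 → 4:32 PM UTC.
Add 4 hours and 10 minutes layover in Vantage Point → 8:42 PM UTC.
Add 1 hour and 45 minutes leg 3 → 10:27 PM UTC.
Add 1 hour 42 minutes layover in Brisbane → 12:09 AM UTC (Nov 29).
Add 7 hours 49 minutes leg 4 → 7:58 AM UTC.
Adelaide is UTC+10:30, so local arrival = 7:58 AM + 10:30 = 6:28 PM on Nov 29.

6:28 PM on November 29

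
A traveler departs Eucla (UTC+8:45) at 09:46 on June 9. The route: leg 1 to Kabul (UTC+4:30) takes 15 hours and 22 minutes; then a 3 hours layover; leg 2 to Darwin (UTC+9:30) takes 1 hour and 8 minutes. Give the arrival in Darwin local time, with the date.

06:01 on Jun 10

Convert departure to UTC: 09:46 − 8:45 = 01:01 UTC on Jun 9.
Add 15 hours and 22 minutes leg 1 → 16:23 UTC.
Add 3 hours layover in Kabul → 19:23 UTC.
Add 1 hour and 8 minutes leg 2 → 20:31 UTC.
Darwin is UTC+9:30, so local arrival = 20:31 + 9:30 = 06:01 on Jun 10.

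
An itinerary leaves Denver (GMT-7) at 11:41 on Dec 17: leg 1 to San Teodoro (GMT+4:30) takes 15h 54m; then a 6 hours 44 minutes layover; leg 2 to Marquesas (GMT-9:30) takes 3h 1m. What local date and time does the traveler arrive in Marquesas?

Convert departure to UTC: 11:41 + 7:00 = 18:41 UTC on Dec 17.
Add 15 hours 54 minutes leg 1 → 10:35 UTC (Dec 18).
Add 6 hours 44 minutes layover in San Teodoro → 17:19 UTC.
Add 3 hours 1 minute leg 2 → 20:20 UTC.
Marquesas is UTC−9:30, so local arrival = 20:20 − 9:30 = 10:50 on Dec 18.

10:50 on December 18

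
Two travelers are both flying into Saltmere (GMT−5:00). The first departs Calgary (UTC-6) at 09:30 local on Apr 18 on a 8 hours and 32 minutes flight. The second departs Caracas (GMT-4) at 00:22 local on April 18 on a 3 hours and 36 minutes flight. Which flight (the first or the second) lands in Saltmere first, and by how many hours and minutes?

the second, by 16 hours 4 minutes

Flight 1 in UTC: 09:30 + 6:00 = 15:30 on Apr 18.
+8 hours 32 minutes → arrive 00:02 UTC on Apr 19.
Flight 2 in UTC: 00:22 + 4:00 = 04:22 on Apr 18.
+3 hours 36 minutes → arrive 07:58 UTC on Apr 18.
Flight 2 lands earlier by 16 hours 4 minutes.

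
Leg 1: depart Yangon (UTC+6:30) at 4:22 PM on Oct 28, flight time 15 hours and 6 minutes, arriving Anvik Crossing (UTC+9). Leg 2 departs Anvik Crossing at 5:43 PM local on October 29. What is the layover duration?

7 hours 45 minutes

Convert departure to UTC: 4:22 PM − 6:30 = 9:52 AM UTC on Oct 28.
Add 15 hours 6 minutes flight time → 12:58 AM UTC (Oct 29).
Anvik Crossing is UTC+9:00, so local arrival = 12:58 AM + 9:00 = 9:58 AM on Oct 29.
Layover = 5:43 PM − 9:58 AM = 7 hours 45 minutes.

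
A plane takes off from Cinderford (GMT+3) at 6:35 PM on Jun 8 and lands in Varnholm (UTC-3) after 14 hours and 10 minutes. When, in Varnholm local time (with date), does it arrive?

2:45 AM on June 9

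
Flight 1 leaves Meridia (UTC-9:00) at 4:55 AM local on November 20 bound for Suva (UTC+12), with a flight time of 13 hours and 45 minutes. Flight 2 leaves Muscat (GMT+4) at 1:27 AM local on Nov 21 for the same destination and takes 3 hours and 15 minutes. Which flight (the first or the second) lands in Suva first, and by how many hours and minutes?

the second, by 2 hours 58 minutes

Flight 1 in UTC: 4:55 AM + 9:00 = 1:55 PM on Nov 20.
+13 hours and 45 minutes → arrive 3:40 AM UTC on Nov 21.
Flight 2 in UTC: 1:27 AM − 4:00 = 9:27 PM on Nov 20.
+3 hours and 15 minutes → arrive 12:42 AM UTC on Nov 21.
Flight 2 lands earlier by 2 hours 58 minutes.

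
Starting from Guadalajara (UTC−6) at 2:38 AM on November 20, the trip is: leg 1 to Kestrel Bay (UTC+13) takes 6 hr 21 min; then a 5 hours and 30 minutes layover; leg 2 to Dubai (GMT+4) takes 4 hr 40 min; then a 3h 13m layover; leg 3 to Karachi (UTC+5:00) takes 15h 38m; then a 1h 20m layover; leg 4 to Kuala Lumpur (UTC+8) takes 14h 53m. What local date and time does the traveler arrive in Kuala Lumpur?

Convert departure to UTC: 2:38 AM + 6:00 = 8:38 AM UTC on Nov 20.
Add 6 hours 21 minutes leg 1 → 2:59 PM UTC.
Add 5 hours 30 minutes layover in Kestrel Bay → 8:29 PM UTC.
Add 4 hours 40 minutes leg 2 → 1:09 AM UTC (Nov 21).
Add 3 hours and 13 minutes layover in Dubai → 4:22 AM UTC.
Add 15 hours and 38 minutes leg 3 → 8:00 PM UTC.
Add 1 hour and 20 minutes layover in Karachi → 9:20 PM UTC.
Add 14 hours 53 minutes leg 4 → 12:13 PM UTC (Nov 22).
Kuala Lumpur is UTC+8:00, so local arrival = 12:13 PM + 8:00 = 8:13 PM on Nov 22.

8:13 PM on Nov 22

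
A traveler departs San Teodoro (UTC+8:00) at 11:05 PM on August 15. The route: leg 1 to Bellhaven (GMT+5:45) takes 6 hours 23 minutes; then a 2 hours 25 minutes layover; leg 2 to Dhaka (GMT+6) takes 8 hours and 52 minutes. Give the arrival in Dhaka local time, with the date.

2:45 PM on August 16

Convert departure to UTC: 11:05 PM − 8:00 = 3:05 PM UTC on Aug 15.
Add 6 hours and 23 minutes leg 1 → 9:28 PM UTC.
Add 2 hours and 25 minutes layover in Bellhaven → 11:53 PM UTC.
Add 8 hours 52 minutes leg 2 → 8:45 AM UTC (Aug 16).
Dhaka is UTC+6:00, so local arrival = 8:45 AM + 6:00 = 2:45 PM on Aug 16.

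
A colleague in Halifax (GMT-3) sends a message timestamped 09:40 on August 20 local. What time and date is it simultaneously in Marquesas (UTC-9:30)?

03:10 on August 20

Marquesas is 6:30 behind Halifax.
Shift by the zone difference: 09:40 − 6:30 = 03:10 on Aug 20 in Marquesas.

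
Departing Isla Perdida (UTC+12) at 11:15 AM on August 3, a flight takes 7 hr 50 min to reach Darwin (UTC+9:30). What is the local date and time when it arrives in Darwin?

Convert departure to UTC: 11:15 AM − 12:00 = 11:15 PM UTC on Aug 2.
Add 7 hours 50 minutes travel time → 7:05 AM UTC (Aug 3).
Darwin is UTC+9:30, so local arrival = 7:05 AM + 9:30 = 4:35 PM on Aug 3.

4:35 PM on August 3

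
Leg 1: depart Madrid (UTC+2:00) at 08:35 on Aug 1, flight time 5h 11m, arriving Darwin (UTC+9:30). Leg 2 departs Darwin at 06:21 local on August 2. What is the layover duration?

Convert departure to UTC: 08:35 − 2:00 = 06:35 UTC on Aug 1.
Add 5 hours 11 minutes flight time → 11:46 UTC.
Darwin is UTC+9:30, so local arrival = 11:46 + 9:30 = 21:16 on Aug 1.
Layover = 06:21 − 21:16 (+1 day) = 9 hours 5 minutes.

9 hours 5 minutes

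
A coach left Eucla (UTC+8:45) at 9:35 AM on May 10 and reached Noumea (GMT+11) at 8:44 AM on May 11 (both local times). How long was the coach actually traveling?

20 hours 54 minutes

Departure in UTC: 9:35 AM − 8:45 = 12:50 AM on May 10.
Arrival in UTC: 8:44 AM − 11:00 = 9:44 PM on May 10.
Elapsed = 9:44 PM − 12:50 AM = 20 hours 54 minutes.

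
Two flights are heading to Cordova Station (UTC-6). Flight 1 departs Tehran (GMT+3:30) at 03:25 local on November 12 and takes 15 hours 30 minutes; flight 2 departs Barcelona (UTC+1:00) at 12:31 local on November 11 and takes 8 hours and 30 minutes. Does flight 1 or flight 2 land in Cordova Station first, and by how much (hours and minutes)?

the second, by 19 hours 24 minutes

Flight 1 in UTC: 03:25 − 3:30 = 23:55 on Nov 11.
+15 hours 30 minutes → arrive 15:25 UTC on Nov 12.
Flight 2 in UTC: 12:31 − 1:00 = 11:31 on Nov 11.
+8 hours and 30 minutes → arrive 20:01 UTC on Nov 11.
Flight 2 lands earlier by 19 hours 24 minutes.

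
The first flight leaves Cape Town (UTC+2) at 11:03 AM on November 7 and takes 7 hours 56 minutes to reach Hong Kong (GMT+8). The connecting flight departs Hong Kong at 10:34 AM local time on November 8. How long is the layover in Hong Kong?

Convert departure to UTC: 11:03 AM − 2:00 = 9:03 AM UTC on Nov 7.
Add 7 hours 56 minutes flight time → 4:59 PM UTC.
Hong Kong is UTC+8:00, so local arrival = 4:59 PM + 8:00 = 12:59 AM on Nov 8.
Layover = 10:34 AM − 12:59 AM = 9 hours 35 minutes.

9 hours 35 minutes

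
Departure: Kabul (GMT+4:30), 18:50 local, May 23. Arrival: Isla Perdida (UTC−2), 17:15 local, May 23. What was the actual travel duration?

4 hours 55 minutes

Departure in UTC: 18:50 − 4:30 = 14:20 on May 23.
Arrival in UTC: 17:15 + 2:00 = 19:15 on May 23.
Elapsed = 19:15 − 14:20 = 4 hours 55 minutes.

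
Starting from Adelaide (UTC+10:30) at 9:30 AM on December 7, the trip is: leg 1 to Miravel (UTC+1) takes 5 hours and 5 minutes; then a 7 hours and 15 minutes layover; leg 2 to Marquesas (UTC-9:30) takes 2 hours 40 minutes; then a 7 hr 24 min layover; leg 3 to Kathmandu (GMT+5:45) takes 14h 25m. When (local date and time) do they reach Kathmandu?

5:34 PM on December 8

Convert departure to UTC: 9:30 AM − 10:30 = 11:00 PM UTC on Dec 6.
Add 5 hours and 5 minutes leg 1 → 4:05 AM UTC (Dec 7).
Add 7 hours 15 minutes layover in Miravel → 11:20 AM UTC.
Add 2 hours and 40 minutes leg 2 → 2:00 PM UTC.
Add 7 hours 24 minutes layover in Marquesas → 9:24 PM UTC.
Add 14 hours and 25 minutes leg 3 → 11:49 AM UTC (Dec 8).
Kathmandu is UTC+5:45, so local arrival = 11:49 AM + 5:45 = 5:34 PM on Dec 8.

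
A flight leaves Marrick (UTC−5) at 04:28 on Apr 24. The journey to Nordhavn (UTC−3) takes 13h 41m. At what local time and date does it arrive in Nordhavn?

Convert departure to UTC: 04:28 + 5:00 = 09:28 UTC on Apr 24.
Add 13 hours 41 minutes travel time → 23:09 UTC.
Nordhavn is UTC−3:00, so local arrival = 23:09 − 3:00 = 20:09 on Apr 24.

20:09 on Apr 24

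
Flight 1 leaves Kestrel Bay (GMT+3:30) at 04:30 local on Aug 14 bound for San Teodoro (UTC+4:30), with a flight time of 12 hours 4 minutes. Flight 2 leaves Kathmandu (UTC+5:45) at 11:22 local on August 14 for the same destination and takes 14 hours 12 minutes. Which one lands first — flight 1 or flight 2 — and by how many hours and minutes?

the first, by 6 hours 45 minutes

Flight 1 in UTC: 04:30 − 3:30 = 01:00 on Aug 14.
+12 hours and 4 minutes → arrive 13:04 UTC on Aug 14.
Flight 2 in UTC: 11:22 − 5:45 = 05:37 on Aug 14.
+14 hours and 12 minutes → arrive 19:49 UTC on Aug 14.
Flight 1 lands earlier by 6 hours 45 minutes.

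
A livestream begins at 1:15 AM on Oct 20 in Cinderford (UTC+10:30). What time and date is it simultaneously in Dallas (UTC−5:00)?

9:45 AM on October 19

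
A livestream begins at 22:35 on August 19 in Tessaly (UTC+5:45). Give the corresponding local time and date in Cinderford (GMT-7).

09:50 on August 19

Cinderford is 12:45 behind Tessaly.
Shift by the zone difference: 22:35 − 12:45 = 09:50 on Aug 19 in Cinderford.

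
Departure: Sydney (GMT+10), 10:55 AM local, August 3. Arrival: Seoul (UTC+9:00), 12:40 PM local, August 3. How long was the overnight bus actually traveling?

2 hours 45 minutes

Seoul is 1:00 behind Sydney.
Clock-face elapsed time (ignoring zones) is 1 hour 45 minutes.
Actual elapsed = 1 hour 45 minutes + 1:00 = 2 hours 45 minutes.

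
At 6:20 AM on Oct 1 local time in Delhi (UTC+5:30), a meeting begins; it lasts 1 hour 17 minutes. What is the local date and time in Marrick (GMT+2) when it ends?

4:07 AM on October 1

Convert start to UTC: 6:20 AM − 5:30 = 12:50 AM UTC on Oct 1.
Add 1 hour 17 minutes duration → 2:07 AM UTC.
Marrick is UTC+2:00, so local end time = 2:07 AM + 2:00 = 4:07 AM on Oct 1.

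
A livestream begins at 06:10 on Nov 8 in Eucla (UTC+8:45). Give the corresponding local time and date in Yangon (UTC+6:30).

In UTC: 06:10 − 8:45 = 21:25 on Nov 7.
Yangon is UTC+6:30: 21:25 + 6:30 = 03:55 on Nov 8.

03:55 on November 8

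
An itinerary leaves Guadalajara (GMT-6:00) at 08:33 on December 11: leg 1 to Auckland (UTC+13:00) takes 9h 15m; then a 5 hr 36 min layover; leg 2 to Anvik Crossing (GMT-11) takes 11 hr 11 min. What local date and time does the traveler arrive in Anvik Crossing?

Convert departure to UTC: 08:33 + 6:00 = 14:33 UTC on Dec 11.
Add 9 hours and 15 minutes leg 1 → 23:48 UTC.
Add 5 hours 36 minutes layover in Auckland → 05:24 UTC (Dec 12).
Add 11 hours 11 minutes leg 2 → 16:35 UTC.
Anvik Crossing is UTC−11:00, so local arrival = 16:35 − 11:00 = 05:35 on Dec 12.

05:35 on December 12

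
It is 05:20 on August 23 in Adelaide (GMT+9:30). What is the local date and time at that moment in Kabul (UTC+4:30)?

00:20 on Aug 23

In UTC: 05:20 − 9:30 = 19:50 on Aug 22.
Kabul is UTC+4:30: 19:50 + 4:30 = 00:20 on Aug 23.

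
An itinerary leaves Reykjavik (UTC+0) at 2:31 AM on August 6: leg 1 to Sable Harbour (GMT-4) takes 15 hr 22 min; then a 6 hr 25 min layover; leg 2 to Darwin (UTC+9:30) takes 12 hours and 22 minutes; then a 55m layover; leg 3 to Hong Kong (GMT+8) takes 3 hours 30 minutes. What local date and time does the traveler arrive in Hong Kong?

1:05 AM on August 8

Reykjavik is at UTC+0, so departure is already 2:31 AM UTC on Aug 6.
Add 15 hours 22 minutes leg 1 → 5:53 PM UTC.
Add 6 hours and 25 minutes layover in Sable Harbour → 12:18 AM UTC (Aug 7).
Add 12 hours 22 minutes leg 2 → 12:40 PM UTC.
Add 55 minutes layover in Darwin → 1:35 PM UTC.
Add 3 hours and 30 minutes leg 3 → 5:05 PM UTC.
Hong Kong is UTC+8:00, so local arrival = 5:05 PM + 8:00 = 1:05 AM on Aug 8.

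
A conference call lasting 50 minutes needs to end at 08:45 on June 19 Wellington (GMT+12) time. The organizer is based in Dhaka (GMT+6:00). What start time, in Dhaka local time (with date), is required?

Target end time in UTC: 08:45 − 12:00 = 20:45 on Jun 18.
Subtract 50 minutes → start 19:55 UTC on Jun 18.
Dhaka is UTC+6:00: 19:55 + 6:00 = 01:55 on Jun 19.

01:55 on Jun 19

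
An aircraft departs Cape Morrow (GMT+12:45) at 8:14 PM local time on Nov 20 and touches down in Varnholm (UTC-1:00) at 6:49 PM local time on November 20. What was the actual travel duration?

Departure in UTC: 8:14 PM − 12:45 = 7:29 AM on Nov 20.
Arrival in UTC: 6:49 PM + 1:00 = 7:49 PM on Nov 20.
Elapsed = 7:49 PM − 7:29 AM = 12 hours 20 minutes.

12 hours 20 minutes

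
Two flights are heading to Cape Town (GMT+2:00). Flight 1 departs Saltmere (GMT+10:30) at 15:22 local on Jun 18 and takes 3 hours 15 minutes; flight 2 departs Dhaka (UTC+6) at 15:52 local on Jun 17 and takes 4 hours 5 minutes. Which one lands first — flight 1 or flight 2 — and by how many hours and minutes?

the second, by 18 hours 10 minutes

Flight 1 in UTC: 15:22 − 10:30 = 04:52 on Jun 18.
+3 hours and 15 minutes → arrive 08:07 UTC on Jun 18.
Flight 2 in UTC: 15:52 − 6:00 = 09:52 on Jun 17.
+4 hours 5 minutes → arrive 13:57 UTC on Jun 17.
Flight 2 lands earlier by 18 hours 10 minutes.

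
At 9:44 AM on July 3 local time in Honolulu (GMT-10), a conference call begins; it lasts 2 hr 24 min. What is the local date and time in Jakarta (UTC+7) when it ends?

5:08 AM on July 4

Convert start to UTC: 9:44 AM + 10:00 = 7:44 PM UTC on Jul 3.
Add 2 hours and 24 minutes duration → 10:08 PM UTC.
Jakarta is UTC+7:00, so local end time = 10:08 PM + 7:00 = 5:08 AM on Jul 4.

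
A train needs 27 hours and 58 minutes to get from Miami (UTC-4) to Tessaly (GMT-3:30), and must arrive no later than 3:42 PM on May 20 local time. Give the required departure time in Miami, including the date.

11:14 AM on May 19

Target arrival in UTC: 3:42 PM + 3:30 = 7:12 PM on May 20.
Subtract 27 hours and 58 minutes → departure 3:14 PM UTC on May 19.
Miami is UTC−4:00: 3:14 PM − 4:00 = 11:14 AM on May 19.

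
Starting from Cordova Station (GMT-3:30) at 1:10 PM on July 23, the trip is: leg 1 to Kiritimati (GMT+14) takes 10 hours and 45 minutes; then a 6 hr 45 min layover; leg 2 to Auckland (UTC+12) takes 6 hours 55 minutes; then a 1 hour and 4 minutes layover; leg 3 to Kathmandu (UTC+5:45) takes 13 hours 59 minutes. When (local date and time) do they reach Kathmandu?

Convert departure to UTC: 1:10 PM + 3:30 = 4:40 PM UTC on Jul 23.
Add 10 hours 45 minutes leg 1 → 3:25 AM UTC (Jul 24).
Add 6 hours 45 minutes layover in Kiritimati → 10:10 AM UTC.
Add 6 hours 55 minutes leg 2 → 5:05 PM UTC.
Add 1 hour and 4 minutes layover in Auckland → 6:09 PM UTC.
Add 13 hours 59 minutes leg 3 → 8:08 AM UTC (Jul 25).
Kathmandu is UTC+5:45, so local arrival = 8:08 AM + 5:45 = 1:53 PM on Jul 25.

1:53 PM on Jul 25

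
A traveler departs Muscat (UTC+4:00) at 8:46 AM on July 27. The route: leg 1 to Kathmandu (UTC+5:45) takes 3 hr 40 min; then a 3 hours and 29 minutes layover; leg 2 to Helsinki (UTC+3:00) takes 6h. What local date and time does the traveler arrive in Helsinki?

Convert departure to UTC: 8:46 AM − 4:00 = 4:46 AM UTC on Jul 27.
Add 3 hours 40 minutes leg 1 → 8:26 AM UTC.
Add 3 hours 29 minutes layover in Kathmandu → 11:55 AM UTC.
Add 6 hours leg 2 → 5:55 PM UTC.
Helsinki is UTC+3:00, so local arrival = 5:55 PM + 3:00 = 8:55 PM on Jul 27.

8:55 PM on Jul 27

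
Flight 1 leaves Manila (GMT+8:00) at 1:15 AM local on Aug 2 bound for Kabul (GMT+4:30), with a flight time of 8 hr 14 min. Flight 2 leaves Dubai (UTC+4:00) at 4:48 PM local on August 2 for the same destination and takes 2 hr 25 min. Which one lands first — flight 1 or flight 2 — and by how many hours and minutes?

the first, by 13 hours 44 minutes

Flight 1 in UTC: 1:15 AM − 8:00 = 5:15 PM on Aug 1.
+8 hours 14 minutes → arrive 1:29 AM UTC on Aug 2.
Flight 2 in UTC: 4:48 PM − 4:00 = 12:48 PM on Aug 2.
+2 hours and 25 minutes → arrive 3:13 PM UTC on Aug 2.
Flight 1 lands earlier by 13 hours 44 minutes.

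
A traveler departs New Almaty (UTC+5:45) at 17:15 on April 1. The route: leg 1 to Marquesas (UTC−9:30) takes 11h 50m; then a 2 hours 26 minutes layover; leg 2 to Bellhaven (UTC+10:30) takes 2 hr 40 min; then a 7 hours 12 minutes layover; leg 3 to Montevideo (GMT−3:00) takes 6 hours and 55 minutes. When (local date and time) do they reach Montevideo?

Convert departure to UTC: 17:15 − 5:45 = 11:30 UTC on Apr 1.
Add 11 hours and 50 minutes leg 1 → 23:20 UTC.
Add 2 hours 26 minutes layover in Marquesas → 01:46 UTC (Apr 2).
Add 2 hours 40 minutes leg 2 → 04:26 UTC.
Add 7 hours and 12 minutes layover in Bellhaven → 11:38 UTC.
Add 6 hours 55 minutes leg 3 → 18:33 UTC.
Montevideo is UTC−3:00, so local arrival = 18:33 − 3:00 = 15:33 on Apr 2.

15:33 on Apr 2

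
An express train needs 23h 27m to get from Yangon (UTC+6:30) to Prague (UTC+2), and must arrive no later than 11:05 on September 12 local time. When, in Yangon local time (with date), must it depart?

16:08 on September 11

Target arrival in UTC: 11:05 − 2:00 = 09:05 on Sep 12.
Subtract 23 hours 27 minutes → departure 09:38 UTC on Sep 11.
Yangon is UTC+6:30: 09:38 + 6:30 = 16:08 on Sep 11.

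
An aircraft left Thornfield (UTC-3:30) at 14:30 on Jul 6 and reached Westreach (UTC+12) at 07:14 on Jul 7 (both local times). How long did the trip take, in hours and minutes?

1 hour 14 minutes

Departure in UTC: 14:30 + 3:30 = 18:00 on Jul 6.
Arrival in UTC: 07:14 − 12:00 = 19:14 on Jul 6.
Elapsed = 19:14 − 18:00 = 1 hour 14 minutes.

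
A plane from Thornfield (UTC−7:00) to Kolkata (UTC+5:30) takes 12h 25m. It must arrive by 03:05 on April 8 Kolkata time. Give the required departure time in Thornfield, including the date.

Target arrival in UTC: 03:05 − 5:30 = 21:35 on Apr 7.
Subtract 12 hours 25 minutes → departure 09:10 UTC on Apr 7.
Thornfield is UTC−7:00: 09:10 − 7:00 = 02:10 on Apr 7.

02:10 on April 7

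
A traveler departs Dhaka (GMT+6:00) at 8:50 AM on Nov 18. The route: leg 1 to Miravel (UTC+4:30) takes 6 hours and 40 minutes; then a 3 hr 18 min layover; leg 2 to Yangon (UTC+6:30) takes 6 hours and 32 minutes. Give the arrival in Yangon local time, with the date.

1:50 AM on November 19

Convert departure to UTC: 8:50 AM − 6:00 = 2:50 AM UTC on Nov 18.
Add 6 hours 40 minutes leg 1 → 9:30 AM UTC.
Add 3 hours 18 minutes layover in Miravel → 12:48 PM UTC.
Add 6 hours and 32 minutes leg 2 → 7:20 PM UTC.
Yangon is UTC+6:30, so local arrival = 7:20 PM + 6:30 = 1:50 AM on Nov 19.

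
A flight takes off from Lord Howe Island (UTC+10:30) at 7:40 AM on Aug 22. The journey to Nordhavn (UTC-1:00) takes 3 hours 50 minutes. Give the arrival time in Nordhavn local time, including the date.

12:00 AM on August 22

Convert departure to UTC: 7:40 AM − 10:30 = 9:10 PM UTC on Aug 21.
Add 3 hours 50 minutes travel time → 1:00 AM UTC (Aug 22).
Nordhavn is UTC−1:00, so local arrival = 1:00 AM − 1:00 = 12:00 AM on Aug 22.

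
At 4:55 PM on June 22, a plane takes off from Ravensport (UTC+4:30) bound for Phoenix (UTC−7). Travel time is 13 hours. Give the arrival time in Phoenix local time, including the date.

6:25 PM on June 22

Phoenix is 11:30 behind Ravensport.
After 13 hours it is 5:55 AM (Jun 23) in Ravensport.
Shift by the zone difference: 5:55 AM − 11:30 = 6:25 PM on Jun 22 in Phoenix.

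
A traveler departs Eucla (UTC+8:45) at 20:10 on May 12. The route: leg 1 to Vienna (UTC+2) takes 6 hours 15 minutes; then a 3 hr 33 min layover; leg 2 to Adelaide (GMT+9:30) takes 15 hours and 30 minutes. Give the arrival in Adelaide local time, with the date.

Convert departure to UTC: 20:10 − 8:45 = 11:25 UTC on May 12.
Add 6 hours 15 minutes leg 1 → 17:40 UTC.
Add 3 hours 33 minutes layover in Vienna → 21:13 UTC.
Add 15 hours 30 minutes leg 2 → 12:43 UTC (May 13).
Adelaide is UTC+9:30, so local arrival = 12:43 + 9:30 = 22:13 on May 13.

22:13 on May 13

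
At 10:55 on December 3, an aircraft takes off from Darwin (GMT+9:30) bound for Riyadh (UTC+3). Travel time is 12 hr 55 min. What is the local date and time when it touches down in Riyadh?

17:20 on December 3

Convert departure to UTC: 10:55 − 9:30 = 01:25 UTC on Dec 3.
Add 12 hours and 55 minutes travel time → 14:20 UTC.
Riyadh is UTC+3:00, so local arrival = 14:20 + 3:00 = 17:20 on Dec 3.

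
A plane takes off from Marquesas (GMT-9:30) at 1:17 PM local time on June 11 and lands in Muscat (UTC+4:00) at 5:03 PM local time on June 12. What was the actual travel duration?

14 hours 16 minutes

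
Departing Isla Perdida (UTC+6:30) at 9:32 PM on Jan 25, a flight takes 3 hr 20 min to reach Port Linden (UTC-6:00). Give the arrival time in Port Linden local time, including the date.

12:22 PM on January 25

Convert departure to UTC: 9:32 PM − 6:30 = 3:02 PM UTC on Jan 25.
Add 3 hours 20 minutes travel time → 6:22 PM UTC.
Port Linden is UTC−6:00, so local arrival = 6:22 PM − 6:00 = 12:22 PM on Jan 25.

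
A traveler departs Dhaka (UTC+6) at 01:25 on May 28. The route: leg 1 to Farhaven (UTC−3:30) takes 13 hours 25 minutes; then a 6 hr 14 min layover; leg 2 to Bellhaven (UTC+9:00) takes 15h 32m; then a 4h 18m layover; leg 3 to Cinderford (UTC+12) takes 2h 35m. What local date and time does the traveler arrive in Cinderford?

01:29 on May 30

Convert departure to UTC: 01:25 − 6:00 = 19:25 UTC on May 27.
Add 13 hours and 25 minutes leg 1 → 08:50 UTC (May 28).
Add 6 hours and 14 minutes layover in Farhaven → 15:04 UTC.
Add 15 hours 32 minutes leg 2 → 06:36 UTC (May 29).
Add 4 hours and 18 minutes layover in Bellhaven → 10:54 UTC.
Add 2 hours and 35 minutes leg 3 → 13:29 UTC.
Cinderford is UTC+12:00, so local arrival = 13:29 + 12:00 = 01:29 on May 30.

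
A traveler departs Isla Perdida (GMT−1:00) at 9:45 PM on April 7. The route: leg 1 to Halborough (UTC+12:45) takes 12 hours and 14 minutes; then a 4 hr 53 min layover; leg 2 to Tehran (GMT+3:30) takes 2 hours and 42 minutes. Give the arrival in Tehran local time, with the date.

10:04 PM on Apr 8

Convert departure to UTC: 9:45 PM + 1:00 = 10:45 PM UTC on Apr 7.
Add 12 hours and 14 minutes leg 1 → 10:59 AM UTC (Apr 8).
Add 4 hours 53 minutes layover in Halborough → 3:52 PM UTC.
Add 2 hours 42 minutes leg 2 → 6:34 PM UTC.
Tehran is UTC+3:30, so local arrival = 6:34 PM + 3:30 = 10:04 PM on Apr 8.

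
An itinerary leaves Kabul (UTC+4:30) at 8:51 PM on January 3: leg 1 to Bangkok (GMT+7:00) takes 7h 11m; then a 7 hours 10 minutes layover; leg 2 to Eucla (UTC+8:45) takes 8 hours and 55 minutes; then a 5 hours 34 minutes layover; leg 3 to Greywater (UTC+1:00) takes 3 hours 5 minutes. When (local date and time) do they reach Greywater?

Convert departure to UTC: 8:51 PM − 4:30 = 4:21 PM UTC on Jan 3.
Add 7 hours 11 minutes leg 1 → 11:32 PM UTC.
Add 7 hours and 10 minutes layover in Bangkok → 6:42 AM UTC (Jan 4).
Add 8 hours 55 minutes leg 2 → 3:37 PM UTC.
Add 5 hours 34 minutes layover in Eucla → 9:11 PM UTC.
Add 3 hours 5 minutes leg 3 → 12:16 AM UTC (Jan 5).
Greywater is UTC+1:00, so local arrival = 12:16 AM + 1:00 = 1:16 AM on Jan 5.

1:16 AM on January 5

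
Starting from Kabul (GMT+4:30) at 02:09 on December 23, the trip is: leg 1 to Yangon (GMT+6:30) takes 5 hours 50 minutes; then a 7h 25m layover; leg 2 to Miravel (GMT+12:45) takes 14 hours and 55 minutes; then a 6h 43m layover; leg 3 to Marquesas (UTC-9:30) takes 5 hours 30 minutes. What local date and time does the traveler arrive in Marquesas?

Convert departure to UTC: 02:09 − 4:30 = 21:39 UTC on Dec 22.
Add 5 hours and 50 minutes leg 1 → 03:29 UTC (Dec 23).
Add 7 hours and 25 minutes layover in Yangon → 10:54 UTC.
Add 14 hours and 55 minutes leg 2 → 01:49 UTC (Dec 24).
Add 6 hours and 43 minutes layover in Miravel → 08:32 UTC.
Add 5 hours and 30 minutes leg 3 → 14:02 UTC.
Marquesas is UTC−9:30, so local arrival = 14:02 − 9:30 = 04:32 on Dec 24.

04:32 on December 24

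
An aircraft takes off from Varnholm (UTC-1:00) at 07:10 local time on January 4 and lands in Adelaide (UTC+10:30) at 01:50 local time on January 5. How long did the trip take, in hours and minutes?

Departure in UTC: 07:10 + 1:00 = 08:10 on Jan 4.
Arrival in UTC: 01:50 − 10:30 = 15:20 on Jan 4.
Elapsed = 15:20 − 08:10 = 7 hours 10 minutes.

7 hours 10 minutes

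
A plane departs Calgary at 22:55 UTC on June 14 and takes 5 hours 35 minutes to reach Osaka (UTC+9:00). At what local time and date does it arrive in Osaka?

13:30 on June 15

Departure is given in UTC: 22:55 on Jun 14.
Add 5 hours and 35 minutes → 04:30 UTC (Jun 15).
Osaka is UTC+9:00: 04:30 + 9:00 = 13:30 on Jun 15.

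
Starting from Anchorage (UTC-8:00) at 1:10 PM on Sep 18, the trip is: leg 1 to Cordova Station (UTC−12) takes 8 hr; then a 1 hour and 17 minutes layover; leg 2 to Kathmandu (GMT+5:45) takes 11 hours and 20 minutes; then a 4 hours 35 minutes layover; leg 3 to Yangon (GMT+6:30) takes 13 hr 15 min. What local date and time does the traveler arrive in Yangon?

Convert departure to UTC: 1:10 PM + 8:00 = 9:10 PM UTC on Sep 18.
Add 8 hours leg 1 → 5:10 AM UTC (Sep 19).
Add 1 hour 17 minutes layover in Cordova Station → 6:27 AM UTC.
Add 11 hours 20 minutes leg 2 → 5:47 PM UTC.
Add 4 hours 35 minutes layover in Kathmandu → 10:22 PM UTC.
Add 13 hours and 15 minutes leg 3 → 11:37 AM UTC (Sep 20).
Yangon is UTC+6:30, so local arrival = 11:37 AM + 6:30 = 6:07 PM on Sep 20.

6:07 PM on September 20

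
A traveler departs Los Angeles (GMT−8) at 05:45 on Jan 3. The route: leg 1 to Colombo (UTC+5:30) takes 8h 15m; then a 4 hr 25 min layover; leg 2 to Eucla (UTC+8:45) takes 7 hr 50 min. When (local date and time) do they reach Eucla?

19:00 on January 4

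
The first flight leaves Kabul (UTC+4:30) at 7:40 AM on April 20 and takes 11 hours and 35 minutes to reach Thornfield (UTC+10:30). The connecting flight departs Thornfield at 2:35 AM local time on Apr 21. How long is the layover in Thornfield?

1 hour 20 minutes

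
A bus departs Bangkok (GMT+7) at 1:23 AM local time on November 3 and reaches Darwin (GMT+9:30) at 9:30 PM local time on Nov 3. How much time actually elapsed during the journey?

17 hours 37 minutes

Departure in UTC: 1:23 AM − 7:00 = 6:23 PM on Nov 2.
Arrival in UTC: 9:30 PM − 9:30 = 12:00 PM on Nov 3.
Elapsed = 12:00 PM − 6:23 PM (+1 day) = 17 hours 37 minutes.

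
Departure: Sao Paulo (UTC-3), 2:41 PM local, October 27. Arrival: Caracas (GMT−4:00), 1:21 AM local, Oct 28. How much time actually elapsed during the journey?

11 hours 40 minutes

Caracas is 1:00 behind Sao Paulo.
Clock-face elapsed time (ignoring zones) is 10 hours 40 minutes.
Actual elapsed = 10 hours 40 minutes + 1:00 = 11 hours 40 minutes.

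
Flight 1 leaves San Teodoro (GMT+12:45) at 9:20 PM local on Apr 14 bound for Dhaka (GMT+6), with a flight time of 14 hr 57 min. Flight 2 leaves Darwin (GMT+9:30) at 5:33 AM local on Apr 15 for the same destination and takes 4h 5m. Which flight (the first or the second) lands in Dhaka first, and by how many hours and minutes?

Flight 1 in UTC: 9:20 PM − 12:45 = 8:35 AM on Apr 14.
+14 hours 57 minutes → arrive 11:32 PM UTC on Apr 14.
Flight 2 in UTC: 5:33 AM − 9:30 = 8:03 PM on Apr 14.
+4 hours and 5 minutes → arrive 12:08 AM UTC on Apr 15.
Flight 1 lands earlier by 36 minutes.

the first, by 36 minutes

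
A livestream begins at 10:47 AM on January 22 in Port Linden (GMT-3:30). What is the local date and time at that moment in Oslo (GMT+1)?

3:17 PM on January 22

Oslo is 4:30 ahead of Port Linden.
Shift by the zone difference: 10:47 AM + 4:30 = 3:17 PM on Jan 22 in Oslo.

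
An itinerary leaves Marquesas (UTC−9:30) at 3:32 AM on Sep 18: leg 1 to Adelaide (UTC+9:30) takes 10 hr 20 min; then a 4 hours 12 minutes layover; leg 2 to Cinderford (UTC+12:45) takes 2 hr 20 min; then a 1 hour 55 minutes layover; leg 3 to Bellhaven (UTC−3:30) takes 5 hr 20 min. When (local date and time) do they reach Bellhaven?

9:39 AM on September 19

Convert departure to UTC: 3:32 AM + 9:30 = 1:02 PM UTC on Sep 18.
Add 10 hours 20 minutes leg 1 → 11:22 PM UTC.
Add 4 hours 12 minutes layover in Adelaide → 3:34 AM UTC (Sep 19).
Add 2 hours and 20 minutes leg 2 → 5:54 AM UTC.
Add 1 hour 55 minutes layover in Cinderford → 7:49 AM UTC.
Add 5 hours and 20 minutes leg 3 → 1:09 PM UTC.
Bellhaven is UTC−3:30, so local arrival = 1:09 PM − 3:30 = 9:39 AM on Sep 19.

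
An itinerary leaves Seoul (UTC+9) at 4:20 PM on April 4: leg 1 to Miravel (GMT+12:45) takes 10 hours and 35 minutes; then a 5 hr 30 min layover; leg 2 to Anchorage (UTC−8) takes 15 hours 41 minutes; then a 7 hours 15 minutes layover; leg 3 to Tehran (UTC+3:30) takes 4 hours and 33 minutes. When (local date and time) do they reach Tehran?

Convert departure to UTC: 4:20 PM − 9:00 = 7:20 AM UTC on Apr 4.
Add 10 hours and 35 minutes leg 1 → 5:55 PM UTC.
Add 5 hours and 30 minutes layover in Miravel → 11:25 PM UTC.
Add 15 hours and 41 minutes leg 2 → 3:06 PM UTC (Apr 5).
Add 7 hours 15 minutes layover in Anchorage → 10:21 PM UTC.
Add 4 hours and 33 minutes leg 3 → 2:54 AM UTC (Apr 6).
Tehran is UTC+3:30, so local arrival = 2:54 AM + 3:30 = 6:24 AM on Apr 6.

6:24 AM on April 6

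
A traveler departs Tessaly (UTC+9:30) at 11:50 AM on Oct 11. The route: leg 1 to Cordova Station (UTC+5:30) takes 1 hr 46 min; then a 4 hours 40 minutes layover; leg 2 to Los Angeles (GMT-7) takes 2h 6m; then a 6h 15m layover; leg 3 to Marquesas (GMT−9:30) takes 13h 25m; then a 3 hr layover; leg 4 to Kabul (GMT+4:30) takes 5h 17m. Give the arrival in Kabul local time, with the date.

7:19 PM on October 12

Convert departure to UTC: 11:50 AM − 9:30 = 2:20 AM UTC on Oct 11.
Add 1 hour and 46 minutes leg 1 → 4:06 AM UTC.
Add 4 hours 40 minutes layover in Cordova Station → 8:46 AM UTC.
Add 2 hours and 6 minutes leg 2 → 10:52 AM UTC.
Add 6 hours 15 minutes layover in Los Angeles → 5:07 PM UTC.
Add 13 hours 25 minutes leg 3 → 6:32 AM UTC (Oct 12).
Add 3 hours layover in Marquesas → 9:32 AM UTC.
Add 5 hours and 17 minutes leg 4 → 2:49 PM UTC.
Kabul is UTC+4:30, so local arrival = 2:49 PM + 4:30 = 7:19 PM on Oct 12.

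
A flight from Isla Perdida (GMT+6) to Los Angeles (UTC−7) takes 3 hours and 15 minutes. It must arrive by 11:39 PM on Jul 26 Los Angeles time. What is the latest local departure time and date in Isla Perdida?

Target arrival in UTC: 11:39 PM + 7:00 = 6:39 AM on Jul 27.
Subtract 3 hours and 15 minutes → departure 3:24 AM UTC on Jul 27.
Isla Perdida is UTC+6:00: 3:24 AM + 6:00 = 9:24 AM on Jul 27.

9:24 AM on July 27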